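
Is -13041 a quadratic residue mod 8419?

yes

(-13041|8419)
  = -(13041|8419)    [8419 ≡ 3 mod 4 ⇒ (-1|8419) = -1]
  = -(4622|8419)    [13041 ≡ 4622 mod 8419]
  = (2311|8419)    [8419 ≡ 3 mod 8 ⇒ (2|8419) = -1]
  = -(8419|2311)    [QR: both ≡ 3 mod 4, sign flips]
  = -(1486|2311)    [8419 ≡ 1486 mod 2311]
  = -(743|2311)    [2311 ≡ 7 mod 8 ⇒ (2|2311) = +1]
  = (2311|743)    [QR: both ≡ 3 mod 4, sign flips]
  = (82|743)    [2311 ≡ 82 mod 743]
  = (41|743)    [743 ≡ 7 mod 8 ⇒ (2|743) = +1]
  = (743|41)    [QR: 41 ≡ 1 mod 4, sign kept]
  = (5|41)    [743 ≡ 5 mod 41]
  = (41|5)    [QR: 5 ≡ 1 mod 4, sign kept]
  = (1|5)    [41 ≡ 1 mod 5]
  = 1    [(1|5) = 1]
(-13041|8419) = 1, and 8419 is prime, so -13041 is a quadratic residue mod 8419.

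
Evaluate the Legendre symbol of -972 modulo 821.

Reduce the numerator: -972 ≡ 670 (mod 821), so (-972/821) = (670/821).
Factor out 2: 670 = 2·335. Since 821 ≡ 5 (mod 8), (2/821) = -1. Now have -(335/821).
821 ≡ 1 (mod 4), so quadratic reciprocity gives (335/821) = (821/335). Reduce: 821 ≡ 151 (mod 335). Now have -(151/335).
Both 151 ≡ 3 and 335 ≡ 3 (mod 4), so reciprocity gives (151/335) = -(335/151). Reduce: 335 ≡ 33 (mod 151). Now have (33/151).
33 ≡ 1 (mod 4), so quadratic reciprocity gives (33/151) = (151/33). Reduce: 151 ≡ 19 (mod 33). Now have (19/33).
33 ≡ 1 (mod 4), so quadratic reciprocity gives (19/33) = (33/19). Reduce: 33 ≡ 14 (mod 19). Now have (14/19).
Factor out 2: 14 = 2·7. Since 19 ≡ 3 (mod 8), (2/19) = -1. Now have -(7/19).
Both 7 ≡ 3 and 19 ≡ 3 (mod 4), so reciprocity gives (7/19) = -(19/7). Reduce: 19 ≡ 5 (mod 7). Now have (5/7).
5 ≡ 1 (mod 4), so quadratic reciprocity gives (5/7) = (7/5). Reduce: 7 ≡ 2 (mod 5). Now have (2/5).
Factor out 2: 2 = 2. Since 5 ≡ 5 (mod 8), (2/5) = -1. Now have -(1/5).
(1/5) = 1. Collecting the sign factors: -1.

-1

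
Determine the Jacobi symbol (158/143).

-1

(158/143)
  = (15/143)    [158 ≡ 15 mod 143]
  = -(143/15)    [QR: both ≡ 3 mod 4, sign flips]
  = -(8/15)    [143 ≡ 8 mod 15]
  = -(1/15)    [15 ≡ 7 mod 8 ⇒ (2/15)^3 = +1]
  = -1    [(1/15) = 1]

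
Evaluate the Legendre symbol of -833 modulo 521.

Reduce the numerator: -833 ≡ 209 (mod 521), so (-833 / 521) = (209 / 521).
209 ≡ 1 (mod 4), so quadratic reciprocity gives (209 / 521) = (521 / 209). Reduce: 521 ≡ 103 (mod 209). Now have (103 / 209).
209 ≡ 1 (mod 4), so quadratic reciprocity gives (103 / 209) = (209 / 103). Reduce: 209 ≡ 3 (mod 103). Now have (3 / 103).
Both 3 ≡ 3 and 103 ≡ 3 (mod 4), so reciprocity gives (3 / 103) = -(103 / 3). Reduce: 103 ≡ 1 (mod 3). Now have -(1 / 3).
(1 / 3) = 1. Collecting the sign factors: -1.

-1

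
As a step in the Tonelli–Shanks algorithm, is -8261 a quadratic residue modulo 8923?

(-8261/8923)
  = (662/8923)    [-8261 ≡ 662 mod 8923]
  = -(331/8923)    [8923 ≡ 3 mod 8 ⇒ (2/8923) = -1]
  = (8923/331)    [QR: both ≡ 3 mod 4, sign flips]
  = (317/331)    [8923 ≡ 317 mod 331]
  = (331/317)    [QR: 317 ≡ 1 mod 4, sign kept]
  = (14/317)    [331 ≡ 14 mod 317]
  = -(7/317)    [317 ≡ 5 mod 8 ⇒ (2/317) = -1]
  = -(317/7)    [QR: 317 ≡ 1 mod 4, sign kept]
  = -(2/7)    [317 ≡ 2 mod 7]
  = -(1/7)    [7 ≡ 7 mod 8 ⇒ (2/7) = +1]
  = -1    [(1/7) = 1]
The Legendre symbol is -1, so x^2 ≡ -8261 (mod 8923) has no solution.

no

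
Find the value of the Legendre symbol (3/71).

Both 3 ≡ 3 and 71 ≡ 3 (mod 4), so reciprocity gives (3/71) = -(71/3). Reduce: 71 ≡ 2 (mod 3). Now have -(2/3).
Factor out 2: 2 = 2. Since 3 ≡ 3 (mod 8), (2/3) = -1. Now have (1/3).
(1/3) = 1. Collecting the sign factors: 1.

1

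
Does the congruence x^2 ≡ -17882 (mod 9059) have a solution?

yes

(-17882/9059)
  = (236/9059)    [-17882 ≡ 236 mod 9059]
  = (59/9059)    [9059 ≡ 3 mod 8 ⇒ (2/9059)^2 = +1]
  = -(9059/59)    [QR: both ≡ 3 mod 4, sign flips]
  = -(32/59)    [9059 ≡ 32 mod 59]
  = (1/59)    [59 ≡ 3 mod 8 ⇒ (2/59)^5 = -1]
  = 1    [(1/59) = 1]
(-17882/9059) = 1, and 9059 is prime, so -17882 is a quadratic residue mod 9059.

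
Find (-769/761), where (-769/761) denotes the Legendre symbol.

(-769/761)
  = (753/761)    [-769 ≡ 753 mod 761]
  = (761/753)    [QR: 753 ≡ 1 mod 4, sign kept]
  = (8/753)    [761 ≡ 8 mod 753]
  = (1/753)    [753 ≡ 1 mod 8 ⇒ (2/753)^3 = +1]
  = 1    [(1/753) = 1]

1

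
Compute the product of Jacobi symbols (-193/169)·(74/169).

1

By multiplicativity, (-193·74/169) = (-193/169)·(74/169).
First factor (-193/169):
Reduce the numerator: -193 ≡ 145 (mod 169), so (-193/169) = (145/169).
145 ≡ 1 (mod 4), so quadratic reciprocity gives (145/169) = (169/145). Reduce: 169 ≡ 24 (mod 145). Now have (24/145).
Factor out 2: 24 = 2^3·3. Since 145 ≡ 1 (mod 8), (2/145) = +1, and (2/145)^3 = +1. Now have (3/145).
145 ≡ 1 (mod 4), so quadratic reciprocity gives (3/145) = (145/3). Reduce: 145 ≡ 1 (mod 3). Now have (1/3).
(1/3) = 1. Collecting the sign factors: 1.
Second factor (74/169):
Factor out 2: 74 = 2·37. Since 169 ≡ 1 (mod 8), (2/169) = +1. Now have (37/169).
37 ≡ 1 (mod 4), so quadratic reciprocity gives (37/169) = (169/37). Reduce: 169 ≡ 21 (mod 37). Now have (21/37).
21 ≡ 1 (mod 4), so quadratic reciprocity gives (21/37) = (37/21). Reduce: 37 ≡ 16 (mod 21). Now have (16/21).
Factor out 2: 16 = 2^4. Since 21 ≡ 5 (mod 8), (2/21) = -1, and (2/21)^4 = +1. Now have (1/21).
(1/21) = 1. Collecting the sign factors: 1.
Product: (1)·(1) = 1.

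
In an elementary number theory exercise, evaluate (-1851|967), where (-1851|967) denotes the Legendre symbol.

1

(-1851|967)
  = (83|967)    [-1851 ≡ 83 mod 967]
  = -(967|83)    [QR: both ≡ 3 mod 4, sign flips]
  = -(54|83)    [967 ≡ 54 mod 83]
  = (27|83)    [83 ≡ 3 mod 8 ⇒ (2|83) = -1]
  = -(83|27)    [QR: both ≡ 3 mod 4, sign flips]
  = -(2|27)    [83 ≡ 2 mod 27]
  = (1|27)    [27 ≡ 3 mod 8 ⇒ (2|27) = -1]
  = 1    [(1|27) = 1]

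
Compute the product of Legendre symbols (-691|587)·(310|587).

-1

By multiplicativity, (-691·310|587) = (-691|587)·(310|587).
First factor (-691|587):
(-691|587)
  = -(691|587)    [587 ≡ 3 mod 4 ⇒ (-1|587) = -1]
  = -(104|587)    [691 ≡ 104 mod 587]
  = (13|587)    [587 ≡ 3 mod 8 ⇒ (2|587)^3 = -1]
  = (587|13)    [QR: 13 ≡ 1 mod 4, sign kept]
  = (2|13)    [587 ≡ 2 mod 13]
  = -(1|13)    [13 ≡ 5 mod 8 ⇒ (2|13) = -1]
  = -1    [(1|13) = 1]
Second factor (310|587):
(310|587)
  = -(155|587)    [587 ≡ 3 mod 8 ⇒ (2|587) = -1]
  = (587|155)    [QR: both ≡ 3 mod 4, sign flips]
  = (122|155)    [587 ≡ 122 mod 155]
  = -(61|155)    [155 ≡ 3 mod 8 ⇒ (2|155) = -1]
  = -(155|61)    [QR: 61 ≡ 1 mod 4, sign kept]
  = -(33|61)    [155 ≡ 33 mod 61]
  = -(61|33)    [QR: 33 ≡ 1 mod 4, sign kept]
  = -(28|33)    [61 ≡ 28 mod 33]
  = -(7|33)    [33 ≡ 1 mod 8 ⇒ (2|33)^2 = +1]
  = -(33|7)    [QR: 33 ≡ 1 mod 4, sign kept]
  = -(5|7)    [33 ≡ 5 mod 7]
  = -(7|5)    [QR: 5 ≡ 1 mod 4, sign kept]
  = -(2|5)    [7 ≡ 2 mod 5]
  = (1|5)    [5 ≡ 5 mod 8 ⇒ (2|5) = -1]
  = 1    [(1|5) = 1]
Product: (-1)·(1) = -1.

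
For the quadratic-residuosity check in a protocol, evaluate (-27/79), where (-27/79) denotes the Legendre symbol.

Reduce the numerator: -27 ≡ 52 (mod 79), so (-27/79) = (52/79).
Factor out 2: 52 = 2^2·13. Since 79 ≡ 7 (mod 8), (2/79) = +1, and (2/79)^2 = +1. Now have (13/79).
13 ≡ 1 (mod 4), so quadratic reciprocity gives (13/79) = (79/13). Reduce: 79 ≡ 1 (mod 13). Now have (1/13).
(1/13) = 1. Collecting the sign factors: 1.

1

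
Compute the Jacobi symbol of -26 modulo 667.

1

(-26|667)
  = -(26|667)    [667 ≡ 3 mod 4 ⇒ (-1|667) = -1]
  = (13|667)    [667 ≡ 3 mod 8 ⇒ (2|667) = -1]
  = (667|13)    [QR: 13 ≡ 1 mod 4, sign kept]
  = (4|13)    [667 ≡ 4 mod 13]
  = (1|13)    [13 ≡ 5 mod 8 ⇒ (2|13)^2 = +1]
  = 1    [(1|13) = 1]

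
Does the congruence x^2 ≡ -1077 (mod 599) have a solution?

yes

(-1077/599)
  = -(1077/599)    [599 ≡ 3 mod 4 ⇒ (-1/599) = -1]
  = -(478/599)    [1077 ≡ 478 mod 599]
  = -(239/599)    [599 ≡ 7 mod 8 ⇒ (2/599) = +1]
  = (599/239)    [QR: both ≡ 3 mod 4, sign flips]
  = (121/239)    [599 ≡ 121 mod 239]
  = (239/121)    [QR: 121 ≡ 1 mod 4, sign kept]
  = (118/121)    [239 ≡ 118 mod 121]
  = (59/121)    [121 ≡ 1 mod 8 ⇒ (2/121) = +1]
  = (121/59)    [QR: 121 ≡ 1 mod 4, sign kept]
  = (3/59)    [121 ≡ 3 mod 59]
  = -(59/3)    [QR: both ≡ 3 mod 4, sign flips]
  = -(2/3)    [59 ≡ 2 mod 3]
  = (1/3)    [3 ≡ 3 mod 8 ⇒ (2/3) = -1]
  = 1    [(1/3) = 1]
(-1077/599) = 1, and 599 is prime, so -1077 is a quadratic residue mod 599.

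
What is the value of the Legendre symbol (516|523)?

-1

Factor out 2: 516 = 2^2·129. Since 523 ≡ 3 (mod 8), (2|523) = -1, and (2|523)^2 = +1. Now have (129|523).
129 ≡ 1 (mod 4), so quadratic reciprocity gives (129|523) = (523|129). Reduce: 523 ≡ 7 (mod 129). Now have (7|129).
129 ≡ 1 (mod 4), so quadratic reciprocity gives (7|129) = (129|7). Reduce: 129 ≡ 3 (mod 7). Now have (3|7).
Both 3 ≡ 3 and 7 ≡ 3 (mod 4), so reciprocity gives (3|7) = -(7|3). Reduce: 7 ≡ 1 (mod 3). Now have -(1|3).
(1|3) = 1. Collecting the sign factors: -1.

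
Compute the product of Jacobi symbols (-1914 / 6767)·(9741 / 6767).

By multiplicativity, (-1914·9741 / 6767) = (-1914 / 6767)·(9741 / 6767).
First factor (-1914 / 6767):
Pull out -1: (-1914 / 6767) = (-1 / 6767)·(1914 / 6767). Since 6767 ≡ 3 (mod 4), (-1 / 6767) = -1. Now have -(1914 / 6767).
Factor out 2: 1914 = 2·957. Since 6767 ≡ 7 (mod 8), (2 / 6767) = +1. Now have -(957 / 6767).
957 ≡ 1 (mod 4), so quadratic reciprocity gives (957 / 6767) = (6767 / 957). Reduce: 6767 ≡ 68 (mod 957). Now have -(68 / 957).
Factor out 2: 68 = 2^2·17. Since 957 ≡ 5 (mod 8), (2 / 957) = -1, and (2 / 957)^2 = +1. Now have -(17 / 957).
17 ≡ 1 (mod 4), so quadratic reciprocity gives (17 / 957) = (957 / 17). Reduce: 957 ≡ 5 (mod 17). Now have -(5 / 17).
5 ≡ 1 (mod 4), so quadratic reciprocity gives (5 / 17) = (17 / 5). Reduce: 17 ≡ 2 (mod 5). Now have -(2 / 5).
Factor out 2: 2 = 2. Since 5 ≡ 5 (mod 8), (2 / 5) = -1. Now have (1 / 5).
(1 / 5) = 1. Collecting the sign factors: 1.
Second factor (9741 / 6767):
Reduce the numerator: 9741 ≡ 2974 (mod 6767), so (9741 / 6767) = (2974 / 6767).
Factor out 2: 2974 = 2·1487. Since 6767 ≡ 7 (mod 8), (2 / 6767) = +1. Now have (1487 / 6767).
Both 1487 ≡ 3 and 6767 ≡ 3 (mod 4), so reciprocity gives (1487 / 6767) = -(6767 / 1487). Reduce: 6767 ≡ 819 (mod 1487). Now have -(819 / 1487).
Both 819 ≡ 3 and 1487 ≡ 3 (mod 4), so reciprocity gives (819 / 1487) = -(1487 / 819). Reduce: 1487 ≡ 668 (mod 819). Now have (668 / 819).
Factor out 2: 668 = 2^2·167. Since 819 ≡ 3 (mod 8), (2 / 819) = -1, and (2 / 819)^2 = +1. Now have (167 / 819).
Both 167 ≡ 3 and 819 ≡ 3 (mod 4), so reciprocity gives (167 / 819) = -(819 / 167). Reduce: 819 ≡ 151 (mod 167). Now have -(151 / 167).
Both 151 ≡ 3 and 167 ≡ 3 (mod 4), so reciprocity gives (151 / 167) = -(167 / 151). Reduce: 167 ≡ 16 (mod 151). Now have (16 / 151).
Factor out 2: 16 = 2^4. Since 151 ≡ 7 (mod 8), (2 / 151) = +1, and (2 / 151)^4 = +1. Now have (1 / 151).
(1 / 151) = 1. Collecting the sign factors: 1.
Product: (1)·(1) = 1.

1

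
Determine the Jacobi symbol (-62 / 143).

1

(-62 / 143)
  = (81 / 143)    [-62 ≡ 81 mod 143]
  = (143 / 81)    [QR: 81 ≡ 1 mod 4, sign kept]
  = (62 / 81)    [143 ≡ 62 mod 81]
  = (31 / 81)    [81 ≡ 1 mod 8 ⇒ (2 / 81) = +1]
  = (81 / 31)    [QR: 81 ≡ 1 mod 4, sign kept]
  = (19 / 31)    [81 ≡ 19 mod 31]
  = -(31 / 19)    [QR: both ≡ 3 mod 4, sign flips]
  = -(12 / 19)    [31 ≡ 12 mod 19]
  = -(3 / 19)    [19 ≡ 3 mod 8 ⇒ (2 / 19)^2 = +1]
  = (19 / 3)    [QR: both ≡ 3 mod 4, sign flips]
  = (1 / 3)    [19 ≡ 1 mod 3]
  = 1    [(1 / 3) = 1]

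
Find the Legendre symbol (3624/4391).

Factor out 2: 3624 = 2^3·453. Since 4391 ≡ 7 (mod 8), (2/4391) = +1, and (2/4391)^3 = +1. Now have (453/4391).
453 ≡ 1 (mod 4), so quadratic reciprocity gives (453/4391) = (4391/453). Reduce: 4391 ≡ 314 (mod 453). Now have (314/453).
Factor out 2: 314 = 2·157. Since 453 ≡ 5 (mod 8), (2/453) = -1. Now have -(157/453).
157 ≡ 1 (mod 4), so quadratic reciprocity gives (157/453) = (453/157). Reduce: 453 ≡ 139 (mod 157). Now have -(139/157).
157 ≡ 1 (mod 4), so quadratic reciprocity gives (139/157) = (157/139). Reduce: 157 ≡ 18 (mod 139). Now have -(18/139).
Factor out 2: 18 = 2·9. Since 139 ≡ 3 (mod 8), (2/139) = -1. Now have (9/139).
9 ≡ 1 (mod 4), so quadratic reciprocity gives (9/139) = (139/9). Reduce: 139 ≡ 4 (mod 9). Now have (4/9).
Factor out 2: 4 = 2^2. Since 9 ≡ 1 (mod 8), (2/9) = +1, and (2/9)^2 = +1. Now have (1/9).
(1/9) = 1. Collecting the sign factors: 1.

1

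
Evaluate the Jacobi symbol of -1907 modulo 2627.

-1

(-1907|2627)
  = (720|2627)    [-1907 ≡ 720 mod 2627]
  = (45|2627)    [2627 ≡ 3 mod 8 ⇒ (2|2627)^4 = +1]
  = (2627|45)    [QR: 45 ≡ 1 mod 4, sign kept]
  = (17|45)    [2627 ≡ 17 mod 45]
  = (45|17)    [QR: 17 ≡ 1 mod 4, sign kept]
  = (11|17)    [45 ≡ 11 mod 17]
  = (17|11)    [QR: 17 ≡ 1 mod 4, sign kept]
  = (6|11)    [17 ≡ 6 mod 11]
  = -(3|11)    [11 ≡ 3 mod 8 ⇒ (2|11) = -1]
  = (11|3)    [QR: both ≡ 3 mod 4, sign flips]
  = (2|3)    [11 ≡ 2 mod 3]
  = -(1|3)    [3 ≡ 3 mod 8 ⇒ (2|3) = -1]
  = -1    [(1|3) = 1]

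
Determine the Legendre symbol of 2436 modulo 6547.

1

(2436|6547)
  = (609|6547)    [6547 ≡ 3 mod 8 ⇒ (2|6547)^2 = +1]
  = (6547|609)    [QR: 609 ≡ 1 mod 4, sign kept]
  = (457|609)    [6547 ≡ 457 mod 609]
  = (609|457)    [QR: 457 ≡ 1 mod 4, sign kept]
  = (152|457)    [609 ≡ 152 mod 457]
  = (19|457)    [457 ≡ 1 mod 8 ⇒ (2|457)^3 = +1]
  = (457|19)    [QR: 457 ≡ 1 mod 4, sign kept]
  = (1|19)    [457 ≡ 1 mod 19]
  = 1    [(1|19) = 1]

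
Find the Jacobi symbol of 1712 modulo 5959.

(1712/5959)
  = (107/5959)    [5959 ≡ 7 mod 8 ⇒ (2/5959)^4 = +1]
  = -(5959/107)    [QR: both ≡ 3 mod 4, sign flips]
  = -(74/107)    [5959 ≡ 74 mod 107]
  = (37/107)    [107 ≡ 3 mod 8 ⇒ (2/107) = -1]
  = (107/37)    [QR: 37 ≡ 1 mod 4, sign kept]
  = (33/37)    [107 ≡ 33 mod 37]
  = (37/33)    [QR: 33 ≡ 1 mod 4, sign kept]
  = (4/33)    [37 ≡ 4 mod 33]
  = (1/33)    [33 ≡ 1 mod 8 ⇒ (2/33)^2 = +1]
  = 1    [(1/33) = 1]

1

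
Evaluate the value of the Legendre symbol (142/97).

-1

(142/97)
  = (45/97)    [142 ≡ 45 mod 97]
  = (97/45)    [QR: 45 ≡ 1 mod 4, sign kept]
  = (7/45)    [97 ≡ 7 mod 45]
  = (45/7)    [QR: 45 ≡ 1 mod 4, sign kept]
  = (3/7)    [45 ≡ 3 mod 7]
  = -(7/3)    [QR: both ≡ 3 mod 4, sign flips]
  = -(1/3)    [7 ≡ 1 mod 3]
  = -1    [(1/3) = 1]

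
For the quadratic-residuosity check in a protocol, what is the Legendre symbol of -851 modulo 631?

Reduce the numerator: -851 ≡ 411 (mod 631), so (-851/631) = (411/631).
Both 411 ≡ 3 and 631 ≡ 3 (mod 4), so reciprocity gives (411/631) = -(631/411). Reduce: 631 ≡ 220 (mod 411). Now have -(220/411).
Factor out 2: 220 = 2^2·55. Since 411 ≡ 3 (mod 8), (2/411) = -1, and (2/411)^2 = +1. Now have -(55/411).
Both 55 ≡ 3 and 411 ≡ 3 (mod 4), so reciprocity gives (55/411) = -(411/55). Reduce: 411 ≡ 26 (mod 55). Now have (26/55).
Factor out 2: 26 = 2·13. Since 55 ≡ 7 (mod 8), (2/55) = +1. Now have (13/55).
13 ≡ 1 (mod 4), so quadratic reciprocity gives (13/55) = (55/13). Reduce: 55 ≡ 3 (mod 13). Now have (3/13).
13 ≡ 1 (mod 4), so quadratic reciprocity gives (3/13) = (13/3). Reduce: 13 ≡ 1 (mod 3). Now have (1/3).
(1/3) = 1. Collecting the sign factors: 1.

1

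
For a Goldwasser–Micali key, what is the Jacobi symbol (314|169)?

1

Reduce the numerator: 314 ≡ 145 (mod 169), so (314|169) = (145|169).
145 ≡ 1 (mod 4), so quadratic reciprocity gives (145|169) = (169|145). Reduce: 169 ≡ 24 (mod 145). Now have (24|145).
Factor out 2: 24 = 2^3·3. Since 145 ≡ 1 (mod 8), (2|145) = +1, and (2|145)^3 = +1. Now have (3|145).
145 ≡ 1 (mod 4), so quadratic reciprocity gives (3|145) = (145|3). Reduce: 145 ≡ 1 (mod 3). Now have (1|3).
(1|3) = 1. Collecting the sign factors: 1.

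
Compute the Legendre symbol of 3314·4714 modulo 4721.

By multiplicativity, (3314·4714/4721) = (3314/4721)·(4714/4721).
First factor (3314/4721):
Factor out 2: 3314 = 2·1657. Since 4721 ≡ 1 (mod 8), (2/4721) = +1. Now have (1657/4721).
1657 ≡ 1 (mod 4), so quadratic reciprocity gives (1657/4721) = (4721/1657). Reduce: 4721 ≡ 1407 (mod 1657). Now have (1407/1657).
1657 ≡ 1 (mod 4), so quadratic reciprocity gives (1407/1657) = (1657/1407). Reduce: 1657 ≡ 250 (mod 1407). Now have (250/1407).
Factor out 2: 250 = 2·125. Since 1407 ≡ 7 (mod 8), (2/1407) = +1. Now have (125/1407).
125 ≡ 1 (mod 4), so quadratic reciprocity gives (125/1407) = (1407/125). Reduce: 1407 ≡ 32 (mod 125). Now have (32/125).
Factor out 2: 32 = 2^5. Since 125 ≡ 5 (mod 8), (2/125) = -1, and (2/125)^5 = -1. Now have -(1/125).
(1/125) = 1. Collecting the sign factors: -1.
Second factor (4714/4721):
Factor out 2: 4714 = 2·2357. Since 4721 ≡ 1 (mod 8), (2/4721) = +1. Now have (2357/4721).
2357 ≡ 1 (mod 4), so quadratic reciprocity gives (2357/4721) = (4721/2357). Reduce: 4721 ≡ 7 (mod 2357). Now have (7/2357).
2357 ≡ 1 (mod 4), so quadratic reciprocity gives (7/2357) = (2357/7). Reduce: 2357 ≡ 5 (mod 7). Now have (5/7).
5 ≡ 1 (mod 4), so quadratic reciprocity gives (5/7) = (7/5). Reduce: 7 ≡ 2 (mod 5). Now have (2/5).
Factor out 2: 2 = 2. Since 5 ≡ 5 (mod 8), (2/5) = -1. Now have -(1/5).
(1/5) = 1. Collecting the sign factors: -1.
Product: (-1)·(-1) = 1.

1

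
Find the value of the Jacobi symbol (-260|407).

1

(-260|407)
  = -(260|407)    [407 ≡ 3 mod 4 ⇒ (-1|407) = -1]
  = -(65|407)    [407 ≡ 7 mod 8 ⇒ (2|407)^2 = +1]
  = -(407|65)    [QR: 65 ≡ 1 mod 4, sign kept]
  = -(17|65)    [407 ≡ 17 mod 65]
  = -(65|17)    [QR: 17 ≡ 1 mod 4, sign kept]
  = -(14|17)    [65 ≡ 14 mod 17]
  = -(7|17)    [17 ≡ 1 mod 8 ⇒ (2|17) = +1]
  = -(17|7)    [QR: 17 ≡ 1 mod 4, sign kept]
  = -(3|7)    [17 ≡ 3 mod 7]
  = (7|3)    [QR: both ≡ 3 mod 4, sign flips]
  = (1|3)    [7 ≡ 1 mod 3]
  = 1    [(1|3) = 1]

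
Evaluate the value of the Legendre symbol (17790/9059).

1

Reduce the numerator: 17790 ≡ 8731 (mod 9059), so (17790/9059) = (8731/9059).
Both 8731 ≡ 3 and 9059 ≡ 3 (mod 4), so reciprocity gives (8731/9059) = -(9059/8731). Reduce: 9059 ≡ 328 (mod 8731). Now have -(328/8731).
Factor out 2: 328 = 2^3·41. Since 8731 ≡ 3 (mod 8), (2/8731) = -1, and (2/8731)^3 = -1. Now have (41/8731).
41 ≡ 1 (mod 4), so quadratic reciprocity gives (41/8731) = (8731/41). Reduce: 8731 ≡ 39 (mod 41). Now have (39/41).
41 ≡ 1 (mod 4), so quadratic reciprocity gives (39/41) = (41/39). Reduce: 41 ≡ 2 (mod 39). Now have (2/39).
Factor out 2: 2 = 2. Since 39 ≡ 7 (mod 8), (2/39) = +1. Now have (1/39).
(1/39) = 1. Collecting the sign factors: 1.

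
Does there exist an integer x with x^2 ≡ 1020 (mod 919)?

no

(1020/919)
  = (101/919)    [1020 ≡ 101 mod 919]
  = (919/101)    [QR: 101 ≡ 1 mod 4, sign kept]
  = (10/101)    [919 ≡ 10 mod 101]
  = -(5/101)    [101 ≡ 5 mod 8 ⇒ (2/101) = -1]
  = -(101/5)    [QR: 5 ≡ 1 mod 4, sign kept]
  = -(1/5)    [101 ≡ 1 mod 5]
  = -1    [(1/5) = 1]
(1020/919) = -1, and 919 is prime, so 1020 is not a quadratic residue mod 919.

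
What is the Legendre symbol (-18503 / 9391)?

(-18503 / 9391)
  = (279 / 9391)    [-18503 ≡ 279 mod 9391]
  = -(9391 / 279)    [QR: both ≡ 3 mod 4, sign flips]
  = -(184 / 279)    [9391 ≡ 184 mod 279]
  = -(23 / 279)    [279 ≡ 7 mod 8 ⇒ (2 / 279)^3 = +1]
  = (279 / 23)    [QR: both ≡ 3 mod 4, sign flips]
  = (3 / 23)    [279 ≡ 3 mod 23]
  = -(23 / 3)    [QR: both ≡ 3 mod 4, sign flips]
  = -(2 / 3)    [23 ≡ 2 mod 3]
  = (1 / 3)    [3 ≡ 3 mod 8 ⇒ (2 / 3) = -1]
  = 1    [(1 / 3) = 1]

1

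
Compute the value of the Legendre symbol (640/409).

1

(640/409)
  = (231/409)    [640 ≡ 231 mod 409]
  = (409/231)    [QR: 409 ≡ 1 mod 4, sign kept]
  = (178/231)    [409 ≡ 178 mod 231]
  = (89/231)    [231 ≡ 7 mod 8 ⇒ (2/231) = +1]
  = (231/89)    [QR: 89 ≡ 1 mod 4, sign kept]
  = (53/89)    [231 ≡ 53 mod 89]
  = (89/53)    [QR: 53 ≡ 1 mod 4, sign kept]
  = (36/53)    [89 ≡ 36 mod 53]
  = (9/53)    [53 ≡ 5 mod 8 ⇒ (2/53)^2 = +1]
  = (53/9)    [QR: 9 ≡ 1 mod 4, sign kept]
  = (8/9)    [53 ≡ 8 mod 9]
  = (1/9)    [9 ≡ 1 mod 8 ⇒ (2/9)^3 = +1]
  = 1    [(1/9) = 1]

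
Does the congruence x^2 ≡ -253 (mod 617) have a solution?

no

Reduce the numerator: -253 ≡ 364 (mod 617), so (-253/617) = (364/617).
Factor out 2: 364 = 2^2·91. Since 617 ≡ 1 (mod 8), (2/617) = +1, and (2/617)^2 = +1. Now have (91/617).
617 ≡ 1 (mod 4), so quadratic reciprocity gives (91/617) = (617/91). Reduce: 617 ≡ 71 (mod 91). Now have (71/91).
Both 71 ≡ 3 and 91 ≡ 3 (mod 4), so reciprocity gives (71/91) = -(91/71). Reduce: 91 ≡ 20 (mod 71). Now have -(20/71).
Factor out 2: 20 = 2^2·5. Since 71 ≡ 7 (mod 8), (2/71) = +1, and (2/71)^2 = +1. Now have -(5/71).
5 ≡ 1 (mod 4), so quadratic reciprocity gives (5/71) = (71/5). Reduce: 71 ≡ 1 (mod 5). Now have -(1/5).
(1/5) = 1. Collecting the sign factors: -1.
The Legendre symbol is -1, so x^2 ≡ -253 (mod 617) has no solution.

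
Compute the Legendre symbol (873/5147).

873 ≡ 1 (mod 4), so quadratic reciprocity gives (873/5147) = (5147/873). Reduce: 5147 ≡ 782 (mod 873). Now have (782/873).
Factor out 2: 782 = 2·391. Since 873 ≡ 1 (mod 8), (2/873) = +1. Now have (391/873).
873 ≡ 1 (mod 4), so quadratic reciprocity gives (391/873) = (873/391). Reduce: 873 ≡ 91 (mod 391). Now have (91/391).
Both 91 ≡ 3 and 391 ≡ 3 (mod 4), so reciprocity gives (91/391) = -(391/91). Reduce: 391 ≡ 27 (mod 91). Now have -(27/91).
Both 27 ≡ 3 and 91 ≡ 3 (mod 4), so reciprocity gives (27/91) = -(91/27). Reduce: 91 ≡ 10 (mod 27). Now have (10/27).
Factor out 2: 10 = 2·5. Since 27 ≡ 3 (mod 8), (2/27) = -1. Now have -(5/27).
5 ≡ 1 (mod 4), so quadratic reciprocity gives (5/27) = (27/5). Reduce: 27 ≡ 2 (mod 5). Now have -(2/5).
Factor out 2: 2 = 2. Since 5 ≡ 5 (mod 8), (2/5) = -1. Now have (1/5).
(1/5) = 1. Collecting the sign factors: 1.

1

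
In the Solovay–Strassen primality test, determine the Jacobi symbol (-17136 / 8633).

-1

Reduce the numerator: -17136 ≡ 130 (mod 8633), so (-17136 / 8633) = (130 / 8633).
Factor out 2: 130 = 2·65. Since 8633 ≡ 1 (mod 8), (2 / 8633) = +1. Now have (65 / 8633).
65 ≡ 1 (mod 4), so quadratic reciprocity gives (65 / 8633) = (8633 / 65). Reduce: 8633 ≡ 53 (mod 65). Now have (53 / 65).
53 ≡ 1 (mod 4), so quadratic reciprocity gives (53 / 65) = (65 / 53). Reduce: 65 ≡ 12 (mod 53). Now have (12 / 53).
Factor out 2: 12 = 2^2·3. Since 53 ≡ 5 (mod 8), (2 / 53) = -1, and (2 / 53)^2 = +1. Now have (3 / 53).
53 ≡ 1 (mod 4), so quadratic reciprocity gives (3 / 53) = (53 / 3). Reduce: 53 ≡ 2 (mod 3). Now have (2 / 3).
Factor out 2: 2 = 2. Since 3 ≡ 3 (mod 8), (2 / 3) = -1. Now have -(1 / 3).
(1 / 3) = 1. Collecting the sign factors: -1.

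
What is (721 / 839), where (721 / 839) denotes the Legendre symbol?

-1

(721 / 839)
  = (839 / 721)    [QR: 721 ≡ 1 mod 4, sign kept]
  = (118 / 721)    [839 ≡ 118 mod 721]
  = (59 / 721)    [721 ≡ 1 mod 8 ⇒ (2 / 721) = +1]
  = (721 / 59)    [QR: 721 ≡ 1 mod 4, sign kept]
  = (13 / 59)    [721 ≡ 13 mod 59]
  = (59 / 13)    [QR: 13 ≡ 1 mod 4, sign kept]
  = (7 / 13)    [59 ≡ 7 mod 13]
  = (13 / 7)    [QR: 13 ≡ 1 mod 4, sign kept]
  = (6 / 7)    [13 ≡ 6 mod 7]
  = (3 / 7)    [7 ≡ 7 mod 8 ⇒ (2 / 7) = +1]
  = -(7 / 3)    [QR: both ≡ 3 mod 4, sign flips]
  = -(1 / 3)    [7 ≡ 1 mod 3]
  = -1    [(1 / 3) = 1]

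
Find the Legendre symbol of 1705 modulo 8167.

(1705|8167)
  = (8167|1705)    [QR: 1705 ≡ 1 mod 4, sign kept]
  = (1347|1705)    [8167 ≡ 1347 mod 1705]
  = (1705|1347)    [QR: 1705 ≡ 1 mod 4, sign kept]
  = (358|1347)    [1705 ≡ 358 mod 1347]
  = -(179|1347)    [1347 ≡ 3 mod 8 ⇒ (2|1347) = -1]
  = (1347|179)    [QR: both ≡ 3 mod 4, sign flips]
  = (94|179)    [1347 ≡ 94 mod 179]
  = -(47|179)    [179 ≡ 3 mod 8 ⇒ (2|179) = -1]
  = (179|47)    [QR: both ≡ 3 mod 4, sign flips]
  = (38|47)    [179 ≡ 38 mod 47]
  = (19|47)    [47 ≡ 7 mod 8 ⇒ (2|47) = +1]
  = -(47|19)    [QR: both ≡ 3 mod 4, sign flips]
  = -(9|19)    [47 ≡ 9 mod 19]
  = -(19|9)    [QR: 9 ≡ 1 mod 4, sign kept]
  = -(1|9)    [19 ≡ 1 mod 9]
  = -1    [(1|9) = 1]

-1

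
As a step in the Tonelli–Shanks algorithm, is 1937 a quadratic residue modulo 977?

(1937|977)
  = (960|977)    [1937 ≡ 960 mod 977]
  = (15|977)    [977 ≡ 1 mod 8 ⇒ (2|977)^6 = +1]
  = (977|15)    [QR: 977 ≡ 1 mod 4, sign kept]
  = (2|15)    [977 ≡ 2 mod 15]
  = (1|15)    [15 ≡ 7 mod 8 ⇒ (2|15) = +1]
  = 1    [(1|15) = 1]
The Legendre symbol is 1, so x^2 ≡ 1937 (mod 977) has solution.

yes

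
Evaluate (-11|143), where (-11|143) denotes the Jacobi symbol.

0

Reduce the numerator: -11 ≡ 132 (mod 143), so (-11|143) = (132|143).
Factor out 2: 132 = 2^2·33. Since 143 ≡ 7 (mod 8), (2|143) = +1, and (2|143)^2 = +1. Now have (33|143).
33 ≡ 1 (mod 4), so quadratic reciprocity gives (33|143) = (143|33). Reduce: 143 ≡ 11 (mod 33). Now have (11|33).
33 ≡ 1 (mod 4), so quadratic reciprocity gives (11|33) = (33|11). Reduce: 33 ≡ 0 (mod 11). Now have (0|11).
The numerator is now 0 with denominator 11 > 1: the symbol is 0.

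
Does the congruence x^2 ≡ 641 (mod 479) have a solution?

(641|479)
  = (162|479)    [641 ≡ 162 mod 479]
  = (81|479)    [479 ≡ 7 mod 8 ⇒ (2|479) = +1]
  = (479|81)    [QR: 81 ≡ 1 mod 4, sign kept]
  = (74|81)    [479 ≡ 74 mod 81]
  = (37|81)    [81 ≡ 1 mod 8 ⇒ (2|81) = +1]
  = (81|37)    [QR: 37 ≡ 1 mod 4, sign kept]
  = (7|37)    [81 ≡ 7 mod 37]
  = (37|7)    [QR: 37 ≡ 1 mod 4, sign kept]
  = (2|7)    [37 ≡ 2 mod 7]
  = (1|7)    [7 ≡ 7 mod 8 ⇒ (2|7) = +1]
  = 1    [(1|7) = 1]
(641|479) = 1, and 479 is prime, so 641 is a quadratic residue mod 479.

yes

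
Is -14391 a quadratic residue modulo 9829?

no

(-14391/9829)
  = (14391/9829)    [9829 ≡ 1 mod 4 ⇒ (-1/9829) = +1]
  = (4562/9829)    [14391 ≡ 4562 mod 9829]
  = -(2281/9829)    [9829 ≡ 5 mod 8 ⇒ (2/9829) = -1]
  = -(9829/2281)    [QR: 2281 ≡ 1 mod 4, sign kept]
  = -(705/2281)    [9829 ≡ 705 mod 2281]
  = -(2281/705)    [QR: 705 ≡ 1 mod 4, sign kept]
  = -(166/705)    [2281 ≡ 166 mod 705]
  = -(83/705)    [705 ≡ 1 mod 8 ⇒ (2/705) = +1]
  = -(705/83)    [QR: 705 ≡ 1 mod 4, sign kept]
  = -(41/83)    [705 ≡ 41 mod 83]
  = -(83/41)    [QR: 41 ≡ 1 mod 4, sign kept]
  = -(1/41)    [83 ≡ 1 mod 41]
  = -1    [(1/41) = 1]
(-14391/9829) = -1, and 9829 is prime, so -14391 is not a quadratic residue mod 9829.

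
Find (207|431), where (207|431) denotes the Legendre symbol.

1

Both 207 ≡ 3 and 431 ≡ 3 (mod 4), so reciprocity gives (207|431) = -(431|207). Reduce: 431 ≡ 17 (mod 207). Now have -(17|207).
17 ≡ 1 (mod 4), so quadratic reciprocity gives (17|207) = (207|17). Reduce: 207 ≡ 3 (mod 17). Now have -(3|17).
17 ≡ 1 (mod 4), so quadratic reciprocity gives (3|17) = (17|3). Reduce: 17 ≡ 2 (mod 3). Now have -(2|3).
Factor out 2: 2 = 2. Since 3 ≡ 3 (mod 8), (2|3) = -1. Now have (1|3).
(1|3) = 1. Collecting the sign factors: 1.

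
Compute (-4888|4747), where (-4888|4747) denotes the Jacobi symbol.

Reduce the numerator: -4888 ≡ 4606 (mod 4747), so (-4888|4747) = (4606|4747).
Factor out 2: 4606 = 2·2303. Since 4747 ≡ 3 (mod 8), (2|4747) = -1. Now have -(2303|4747).
Both 2303 ≡ 3 and 4747 ≡ 3 (mod 4), so reciprocity gives (2303|4747) = -(4747|2303). Reduce: 4747 ≡ 141 (mod 2303). Now have (141|2303).
141 ≡ 1 (mod 4), so quadratic reciprocity gives (141|2303) = (2303|141). Reduce: 2303 ≡ 47 (mod 141). Now have (47|141).
141 ≡ 1 (mod 4), so quadratic reciprocity gives (47|141) = (141|47). Reduce: 141 ≡ 0 (mod 47). Now have (0|47).
The numerator is now 0 with denominator 47 > 1: the symbol is 0.

0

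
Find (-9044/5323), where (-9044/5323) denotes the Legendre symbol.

Reduce the numerator: -9044 ≡ 1602 (mod 5323), so (-9044/5323) = (1602/5323).
Factor out 2: 1602 = 2·801. Since 5323 ≡ 3 (mod 8), (2/5323) = -1. Now have -(801/5323).
801 ≡ 1 (mod 4), so quadratic reciprocity gives (801/5323) = (5323/801). Reduce: 5323 ≡ 517 (mod 801). Now have -(517/801).
517 ≡ 1 (mod 4), so quadratic reciprocity gives (517/801) = (801/517). Reduce: 801 ≡ 284 (mod 517). Now have -(284/517).
Factor out 2: 284 = 2^2·71. Since 517 ≡ 5 (mod 8), (2/517) = -1, and (2/517)^2 = +1. Now have -(71/517).
517 ≡ 1 (mod 4), so quadratic reciprocity gives (71/517) = (517/71). Reduce: 517 ≡ 20 (mod 71). Now have -(20/71).
Factor out 2: 20 = 2^2·5. Since 71 ≡ 7 (mod 8), (2/71) = +1, and (2/71)^2 = +1. Now have -(5/71).
5 ≡ 1 (mod 4), so quadratic reciprocity gives (5/71) = (71/5). Reduce: 71 ≡ 1 (mod 5). Now have -(1/5).
(1/5) = 1. Collecting the sign factors: -1.

-1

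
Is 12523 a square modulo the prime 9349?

no

(12523/9349)
  = (3174/9349)    [12523 ≡ 3174 mod 9349]
  = -(1587/9349)    [9349 ≡ 5 mod 8 ⇒ (2/9349) = -1]
  = -(9349/1587)    [QR: 9349 ≡ 1 mod 4, sign kept]
  = -(1414/1587)    [9349 ≡ 1414 mod 1587]
  = (707/1587)    [1587 ≡ 3 mod 8 ⇒ (2/1587) = -1]
  = -(1587/707)    [QR: both ≡ 3 mod 4, sign flips]
  = -(173/707)    [1587 ≡ 173 mod 707]
  = -(707/173)    [QR: 173 ≡ 1 mod 4, sign kept]
  = -(15/173)    [707 ≡ 15 mod 173]
  = -(173/15)    [QR: 173 ≡ 1 mod 4, sign kept]
  = -(8/15)    [173 ≡ 8 mod 15]
  = -(1/15)    [15 ≡ 7 mod 8 ⇒ (2/15)^3 = +1]
  = -1    [(1/15) = 1]
The Legendre symbol is -1, so x^2 ≡ 12523 (mod 9349) has no solution.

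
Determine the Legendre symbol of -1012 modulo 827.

(-1012|827)
  = -(1012|827)    [827 ≡ 3 mod 4 ⇒ (-1|827) = -1]
  = -(185|827)    [1012 ≡ 185 mod 827]
  = -(827|185)    [QR: 185 ≡ 1 mod 4, sign kept]
  = -(87|185)    [827 ≡ 87 mod 185]
  = -(185|87)    [QR: 185 ≡ 1 mod 4, sign kept]
  = -(11|87)    [185 ≡ 11 mod 87]
  = (87|11)    [QR: both ≡ 3 mod 4, sign flips]
  = (10|11)    [87 ≡ 10 mod 11]
  = -(5|11)    [11 ≡ 3 mod 8 ⇒ (2|11) = -1]
  = -(11|5)    [QR: 5 ≡ 1 mod 4, sign kept]
  = -(1|5)    [11 ≡ 1 mod 5]
  = -1    [(1|5) = 1]

-1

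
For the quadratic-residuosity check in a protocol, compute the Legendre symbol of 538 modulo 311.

(538/311)
  = (227/311)    [538 ≡ 227 mod 311]
  = -(311/227)    [QR: both ≡ 3 mod 4, sign flips]
  = -(84/227)    [311 ≡ 84 mod 227]
  = -(21/227)    [227 ≡ 3 mod 8 ⇒ (2/227)^2 = +1]
  = -(227/21)    [QR: 21 ≡ 1 mod 4, sign kept]
  = -(17/21)    [227 ≡ 17 mod 21]
  = -(21/17)    [QR: 17 ≡ 1 mod 4, sign kept]
  = -(4/17)    [21 ≡ 4 mod 17]
  = -(1/17)    [17 ≡ 1 mod 8 ⇒ (2/17)^2 = +1]
  = -1    [(1/17) = 1]

-1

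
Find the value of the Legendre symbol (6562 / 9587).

-1

(6562 / 9587)
  = -(3281 / 9587)    [9587 ≡ 3 mod 8 ⇒ (2 / 9587) = -1]
  = -(9587 / 3281)    [QR: 3281 ≡ 1 mod 4, sign kept]
  = -(3025 / 3281)    [9587 ≡ 3025 mod 3281]
  = -(3281 / 3025)    [QR: 3025 ≡ 1 mod 4, sign kept]
  = -(256 / 3025)    [3281 ≡ 256 mod 3025]
  = -(1 / 3025)    [3025 ≡ 1 mod 8 ⇒ (2 / 3025)^8 = +1]
  = -1    [(1 / 3025) = 1]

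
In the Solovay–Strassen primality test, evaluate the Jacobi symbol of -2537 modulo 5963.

1

Pull out -1: (-2537 / 5963) = (-1 / 5963)·(2537 / 5963). Since 5963 ≡ 3 (mod 4), (-1 / 5963) = -1. Now have -(2537 / 5963).
2537 ≡ 1 (mod 4), so quadratic reciprocity gives (2537 / 5963) = (5963 / 2537). Reduce: 5963 ≡ 889 (mod 2537). Now have -(889 / 2537).
889 ≡ 1 (mod 4), so quadratic reciprocity gives (889 / 2537) = (2537 / 889). Reduce: 2537 ≡ 759 (mod 889). Now have -(759 / 889).
889 ≡ 1 (mod 4), so quadratic reciprocity gives (759 / 889) = (889 / 759). Reduce: 889 ≡ 130 (mod 759). Now have -(130 / 759).
Factor out 2: 130 = 2·65. Since 759 ≡ 7 (mod 8), (2 / 759) = +1. Now have -(65 / 759).
65 ≡ 1 (mod 4), so quadratic reciprocity gives (65 / 759) = (759 / 65). Reduce: 759 ≡ 44 (mod 65). Now have -(44 / 65).
Factor out 2: 44 = 2^2·11. Since 65 ≡ 1 (mod 8), (2 / 65) = +1, and (2 / 65)^2 = +1. Now have -(11 / 65).
65 ≡ 1 (mod 4), so quadratic reciprocity gives (11 / 65) = (65 / 11). Reduce: 65 ≡ 10 (mod 11). Now have -(10 / 11).
Factor out 2: 10 = 2·5. Since 11 ≡ 3 (mod 8), (2 / 11) = -1. Now have (5 / 11).
5 ≡ 1 (mod 4), so quadratic reciprocity gives (5 / 11) = (11 / 5). Reduce: 11 ≡ 1 (mod 5). Now have (1 / 5).
(1 / 5) = 1. Collecting the sign factors: 1.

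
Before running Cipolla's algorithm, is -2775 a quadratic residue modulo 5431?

no

(-2775/5431)
  = -(2775/5431)    [5431 ≡ 3 mod 4 ⇒ (-1/5431) = -1]
  = (5431/2775)    [QR: both ≡ 3 mod 4, sign flips]
  = (2656/2775)    [5431 ≡ 2656 mod 2775]
  = (83/2775)    [2775 ≡ 7 mod 8 ⇒ (2/2775)^5 = +1]
  = -(2775/83)    [QR: both ≡ 3 mod 4, sign flips]
  = -(36/83)    [2775 ≡ 36 mod 83]
  = -(9/83)    [83 ≡ 3 mod 8 ⇒ (2/83)^2 = +1]
  = -(83/9)    [QR: 9 ≡ 1 mod 4, sign kept]
  = -(2/9)    [83 ≡ 2 mod 9]
  = -(1/9)    [9 ≡ 1 mod 8 ⇒ (2/9) = +1]
  = -1    [(1/9) = 1]
(-2775/5431) = -1, and 5431 is prime, so -2775 is not a quadratic residue mod 5431.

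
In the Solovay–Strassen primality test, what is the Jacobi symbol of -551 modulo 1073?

0

Reduce the numerator: -551 ≡ 522 (mod 1073), so (-551/1073) = (522/1073).
Factor out 2: 522 = 2·261. Since 1073 ≡ 1 (mod 8), (2/1073) = +1. Now have (261/1073).
261 ≡ 1 (mod 4), so quadratic reciprocity gives (261/1073) = (1073/261). Reduce: 1073 ≡ 29 (mod 261). Now have (29/261).
29 ≡ 1 (mod 4), so quadratic reciprocity gives (29/261) = (261/29). Reduce: 261 ≡ 0 (mod 29). Now have (0/29).
The numerator is now 0 with denominator 29 > 1: the symbol is 0.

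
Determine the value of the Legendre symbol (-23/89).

Pull out -1: (-23/89) = (-1/89)·(23/89). Since 89 ≡ 1 (mod 4), (-1/89) = +1. Now have (23/89).
89 ≡ 1 (mod 4), so quadratic reciprocity gives (23/89) = (89/23). Reduce: 89 ≡ 20 (mod 23). Now have (20/23).
Factor out 2: 20 = 2^2·5. Since 23 ≡ 7 (mod 8), (2/23) = +1, and (2/23)^2 = +1. Now have (5/23).
5 ≡ 1 (mod 4), so quadratic reciprocity gives (5/23) = (23/5). Reduce: 23 ≡ 3 (mod 5). Now have (3/5).
5 ≡ 1 (mod 4), so quadratic reciprocity gives (3/5) = (5/3). Reduce: 5 ≡ 2 (mod 3). Now have (2/3).
Factor out 2: 2 = 2. Since 3 ≡ 3 (mod 8), (2/3) = -1. Now have -(1/3).
(1/3) = 1. Collecting the sign factors: -1.

-1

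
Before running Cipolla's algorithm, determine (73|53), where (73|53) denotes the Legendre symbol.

-1

(73|53)
  = (20|53)    [73 ≡ 20 mod 53]
  = (5|53)    [53 ≡ 5 mod 8 ⇒ (2|53)^2 = +1]
  = (53|5)    [QR: 5 ≡ 1 mod 4, sign kept]
  = (3|5)    [53 ≡ 3 mod 5]
  = (5|3)    [QR: 5 ≡ 1 mod 4, sign kept]
  = (2|3)    [5 ≡ 2 mod 3]
  = -(1|3)    [3 ≡ 3 mod 8 ⇒ (2|3) = -1]
  = -1    [(1|3) = 1]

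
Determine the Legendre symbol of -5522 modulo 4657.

-1

(-5522|4657)
  = (5522|4657)    [4657 ≡ 1 mod 4 ⇒ (-1|4657) = +1]
  = (865|4657)    [5522 ≡ 865 mod 4657]
  = (4657|865)    [QR: 865 ≡ 1 mod 4, sign kept]
  = (332|865)    [4657 ≡ 332 mod 865]
  = (83|865)    [865 ≡ 1 mod 8 ⇒ (2|865)^2 = +1]
  = (865|83)    [QR: 865 ≡ 1 mod 4, sign kept]
  = (35|83)    [865 ≡ 35 mod 83]
  = -(83|35)    [QR: both ≡ 3 mod 4, sign flips]
  = -(13|35)    [83 ≡ 13 mod 35]
  = -(35|13)    [QR: 13 ≡ 1 mod 4, sign kept]
  = -(9|13)    [35 ≡ 9 mod 13]
  = -(13|9)    [QR: 9 ≡ 1 mod 4, sign kept]
  = -(4|9)    [13 ≡ 4 mod 9]
  = -(1|9)    [9 ≡ 1 mod 8 ⇒ (2|9)^2 = +1]
  = -1    [(1|9) = 1]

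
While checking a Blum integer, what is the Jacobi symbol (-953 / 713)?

Reduce the numerator: -953 ≡ 473 (mod 713), so (-953 / 713) = (473 / 713).
473 ≡ 1 (mod 4), so quadratic reciprocity gives (473 / 713) = (713 / 473). Reduce: 713 ≡ 240 (mod 473). Now have (240 / 473).
Factor out 2: 240 = 2^4·15. Since 473 ≡ 1 (mod 8), (2 / 473) = +1, and (2 / 473)^4 = +1. Now have (15 / 473).
473 ≡ 1 (mod 4), so quadratic reciprocity gives (15 / 473) = (473 / 15). Reduce: 473 ≡ 8 (mod 15). Now have (8 / 15).
Factor out 2: 8 = 2^3. Since 15 ≡ 7 (mod 8), (2 / 15) = +1, and (2 / 15)^3 = +1. Now have (1 / 15).
(1 / 15) = 1. Collecting the sign factors: 1.

1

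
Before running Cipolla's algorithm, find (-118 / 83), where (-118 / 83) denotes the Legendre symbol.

1

Reduce the numerator: -118 ≡ 48 (mod 83), so (-118 / 83) = (48 / 83).
Factor out 2: 48 = 2^4·3. Since 83 ≡ 3 (mod 8), (2 / 83) = -1, and (2 / 83)^4 = +1. Now have (3 / 83).
Both 3 ≡ 3 and 83 ≡ 3 (mod 4), so reciprocity gives (3 / 83) = -(83 / 3). Reduce: 83 ≡ 2 (mod 3). Now have -(2 / 3).
Factor out 2: 2 = 2. Since 3 ≡ 3 (mod 8), (2 / 3) = -1. Now have (1 / 3).
(1 / 3) = 1. Collecting the sign factors: 1.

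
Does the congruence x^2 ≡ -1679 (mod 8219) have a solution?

Reduce the numerator: -1679 ≡ 6540 (mod 8219), so (-1679|8219) = (6540|8219).
Factor out 2: 6540 = 2^2·1635. Since 8219 ≡ 3 (mod 8), (2|8219) = -1, and (2|8219)^2 = +1. Now have (1635|8219).
Both 1635 ≡ 3 and 8219 ≡ 3 (mod 4), so reciprocity gives (1635|8219) = -(8219|1635). Reduce: 8219 ≡ 44 (mod 1635). Now have -(44|1635).
Factor out 2: 44 = 2^2·11. Since 1635 ≡ 3 (mod 8), (2|1635) = -1, and (2|1635)^2 = +1. Now have -(11|1635).
Both 11 ≡ 3 and 1635 ≡ 3 (mod 4), so reciprocity gives (11|1635) = -(1635|11). Reduce: 1635 ≡ 7 (mod 11). Now have (7|11).
Both 7 ≡ 3 and 11 ≡ 3 (mod 4), so reciprocity gives (7|11) = -(11|7). Reduce: 11 ≡ 4 (mod 7). Now have -(4|7).
Factor out 2: 4 = 2^2. Since 7 ≡ 7 (mod 8), (2|7) = +1, and (2|7)^2 = +1. Now have -(1|7).
(1|7) = 1. Collecting the sign factors: -1.
The Legendre symbol is -1, so x^2 ≡ -1679 (mod 8219) has no solution.

no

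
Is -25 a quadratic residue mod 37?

yes

Pull out -1: (-25/37) = (-1/37)·(25/37). Since 37 ≡ 1 (mod 4), (-1/37) = +1. Now have (25/37).
25 ≡ 1 (mod 4), so quadratic reciprocity gives (25/37) = (37/25). Reduce: 37 ≡ 12 (mod 25). Now have (12/25).
Factor out 2: 12 = 2^2·3. Since 25 ≡ 1 (mod 8), (2/25) = +1, and (2/25)^2 = +1. Now have (3/25).
25 ≡ 1 (mod 4), so quadratic reciprocity gives (3/25) = (25/3). Reduce: 25 ≡ 1 (mod 3). Now have (1/3).
(1/3) = 1. Collecting the sign factors: 1.
The Legendre symbol is 1, so x^2 ≡ -25 (mod 37) has solution.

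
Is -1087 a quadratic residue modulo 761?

no

Reduce the numerator: -1087 ≡ 435 (mod 761), so (-1087/761) = (435/761).
761 ≡ 1 (mod 4), so quadratic reciprocity gives (435/761) = (761/435). Reduce: 761 ≡ 326 (mod 435). Now have (326/435).
Factor out 2: 326 = 2·163. Since 435 ≡ 3 (mod 8), (2/435) = -1. Now have -(163/435).
Both 163 ≡ 3 and 435 ≡ 3 (mod 4), so reciprocity gives (163/435) = -(435/163). Reduce: 435 ≡ 109 (mod 163). Now have (109/163).
109 ≡ 1 (mod 4), so quadratic reciprocity gives (109/163) = (163/109). Reduce: 163 ≡ 54 (mod 109). Now have (54/109).
Factor out 2: 54 = 2·27. Since 109 ≡ 5 (mod 8), (2/109) = -1. Now have -(27/109).
109 ≡ 1 (mod 4), so quadratic reciprocity gives (27/109) = (109/27). Reduce: 109 ≡ 1 (mod 27). Now have -(1/27).
(1/27) = 1. Collecting the sign factors: -1.
(-1087/761) = -1, and 761 is prime, so -1087 is not a quadratic residue mod 761.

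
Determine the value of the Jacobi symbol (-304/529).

Pull out -1: (-304/529) = (-1/529)·(304/529). Since 529 ≡ 1 (mod 4), (-1/529) = +1. Now have (304/529).
Factor out 2: 304 = 2^4·19. Since 529 ≡ 1 (mod 8), (2/529) = +1, and (2/529)^4 = +1. Now have (19/529).
529 ≡ 1 (mod 4), so quadratic reciprocity gives (19/529) = (529/19). Reduce: 529 ≡ 16 (mod 19). Now have (16/19).
Factor out 2: 16 = 2^4. Since 19 ≡ 3 (mod 8), (2/19) = -1, and (2/19)^4 = +1. Now have (1/19).
(1/19) = 1. Collecting the sign factors: 1.

1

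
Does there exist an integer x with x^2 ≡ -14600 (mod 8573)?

no

(-14600|8573)
  = (2546|8573)    [-14600 ≡ 2546 mod 8573]
  = -(1273|8573)    [8573 ≡ 5 mod 8 ⇒ (2|8573) = -1]
  = -(8573|1273)    [QR: 1273 ≡ 1 mod 4, sign kept]
  = -(935|1273)    [8573 ≡ 935 mod 1273]
  = -(1273|935)    [QR: 1273 ≡ 1 mod 4, sign kept]
  = -(338|935)    [1273 ≡ 338 mod 935]
  = -(169|935)    [935 ≡ 7 mod 8 ⇒ (2|935) = +1]
  = -(935|169)    [QR: 169 ≡ 1 mod 4, sign kept]
  = -(90|169)    [935 ≡ 90 mod 169]
  = -(45|169)    [169 ≡ 1 mod 8 ⇒ (2|169) = +1]
  = -(169|45)    [QR: 45 ≡ 1 mod 4, sign kept]
  = -(34|45)    [169 ≡ 34 mod 45]
  = (17|45)    [45 ≡ 5 mod 8 ⇒ (2|45) = -1]
  = (45|17)    [QR: 17 ≡ 1 mod 4, sign kept]
  = (11|17)    [45 ≡ 11 mod 17]
  = (17|11)    [QR: 17 ≡ 1 mod 4, sign kept]
  = (6|11)    [17 ≡ 6 mod 11]
  = -(3|11)    [11 ≡ 3 mod 8 ⇒ (2|11) = -1]
  = (11|3)    [QR: both ≡ 3 mod 4, sign flips]
  = (2|3)    [11 ≡ 2 mod 3]
  = -(1|3)    [3 ≡ 3 mod 8 ⇒ (2|3) = -1]
  = -1    [(1|3) = 1]
The Legendre symbol is -1, so x^2 ≡ -14600 (mod 8573) has no solution.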